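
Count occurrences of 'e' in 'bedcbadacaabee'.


Scanning 'bedcbadacaabee' for 'e':
  Position 1: 'e' -> MATCH (count: 1)
  Position 12: 'e' -> MATCH (count: 2)
  Position 13: 'e' -> MATCH (count: 3)
Total occurrences of 'e': 3

3


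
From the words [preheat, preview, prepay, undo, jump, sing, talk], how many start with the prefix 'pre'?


Checking each word for prefix 'pre':
  'preheat' -> YES, starts with 'pre' (count: 1)
  'preview' -> YES, starts with 'pre' (count: 2)
  'prepay' -> YES, starts with 'pre' (count: 3)
  'undo' -> no (count: 3)
  'jump' -> no (count: 3)
  'sing' -> no (count: 3)
  'talk' -> no (count: 3)
Total with prefix 'pre': 3

3


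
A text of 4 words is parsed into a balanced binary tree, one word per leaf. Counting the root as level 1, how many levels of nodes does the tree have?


In a balanced binary tree with n leaves the deepest leaf is ceil(log2(n)) edges below the root,
so counting node levels inclusive of root and leaves gives ceil(log2(n)) + 1 levels.
log2(4) = 2.0000
ceil(2.0000) = 2
levels = 2 + 1 = 3

3


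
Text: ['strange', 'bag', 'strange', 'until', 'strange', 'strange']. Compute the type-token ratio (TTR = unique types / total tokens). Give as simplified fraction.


Tokens: 6
Unique types: ('bag', 'strange', 'until') = 3
TTR = 3/6
Simplify: divide both by 3 -> 1/2
TTR = 1/2

1/2


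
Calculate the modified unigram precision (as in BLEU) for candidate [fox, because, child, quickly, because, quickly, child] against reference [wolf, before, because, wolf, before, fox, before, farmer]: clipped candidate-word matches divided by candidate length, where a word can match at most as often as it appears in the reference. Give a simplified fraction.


Reference word counts: {'because': 1, 'before': 3, 'farmer': 1, 'fox': 1, 'wolf': 2}
Checking each candidate word (with clipping):
  'fox' -> in reference (ref count 1, used 1/1) -> match (matches: 1)
  'because' -> in reference (ref count 1, used 1/1) -> match (matches: 2)
  'child' -> not in reference -> no match (matches: 2)
  'quickly' -> not in reference -> no match (matches: 2)
  'because' -> ref count 1 already used up (1/1) -> clipped, no match (matches: 2)
  'quickly' -> not in reference -> no match (matches: 2)
  'child' -> not in reference -> no match (matches: 2)
Clipped matches: 2, Candidate length: 7
Precision = 2/7

2/7


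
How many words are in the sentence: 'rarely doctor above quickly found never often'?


Counting words by splitting on spaces:
  Word 1: 'rarely'
  Word 2: 'doctor'
  Word 3: 'above'
  Word 4: 'quickly'
  Word 5: 'found'
  Word 6: 'never'
  Word 7: 'often'
Total words: 7

7


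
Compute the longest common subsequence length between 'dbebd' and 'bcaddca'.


DP table for LCS of 'dbebd' and 'bcaddca':
       b  c  a  d  d  c  a
    0  0  0  0  0  0  0  0
  d 0  0  0  0  1  1  1  1
  b 0  1  1  1  1  1  1  1
  e 0  1  1  1  1  1  1  1
  b 0  1  1  1  1  1  1  1
  d 0  1  1  1  2  2  2  2
LCS: 'dd'
LCS length = 2

2


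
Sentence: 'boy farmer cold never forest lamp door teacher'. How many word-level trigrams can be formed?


Word trigrams from [8] words:
  Trigram 1: (boy farmer cold)
  Trigram 2: (farmer cold never)
  Trigram 3: (cold never forest)
  Trigram 4: (never forest lamp)
  Trigram 5: (forest lamp door)
  Trigram 6: (lamp door teacher)
Total word trigrams: 8 - 2 = 6

6


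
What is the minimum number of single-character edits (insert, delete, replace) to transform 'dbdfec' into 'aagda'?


Building DP table for s1='dbdfec' (len 6) and s2='aagda' (len 5):
       a  a  g  d  a
    0  1  2  3  4  5
  d 1  1  2  3  3  4
  b 2  2  2  3  4  4
  d 3  3  3  3  3  4
  f 4  4  4  4  4  4
  e 5  5  5  5  5  5
  c 6  6  6  6  6  6
Edit distance = dp[6][5] = 6

6


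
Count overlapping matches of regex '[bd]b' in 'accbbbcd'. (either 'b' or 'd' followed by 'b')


Pattern: [bd]b means either 'b' or 'd' followed by 'b'.
Scanning 'accbbbcd' position-by-position:
  Pos 0: window 'ac' -> no
  Pos 1: window 'cc' -> no
  Pos 2: window 'cb' -> no
  Pos 3: window 'bb' -> MATCH
  Pos 4: window 'bb' -> MATCH
  Pos 5: window 'bc' -> no
  Pos 6: window 'cd' -> no
  Pos 7: window 'd' -> no
Total matches: 2

2


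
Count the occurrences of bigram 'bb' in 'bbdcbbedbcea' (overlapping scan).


Scanning 'bbdcbbedbcea' for bigram 'bb':
  Position 0: 'bb' -> MATCH
  Position 1: 'bd' -> no
  Position 2: 'dc' -> no
  Position 3: 'cb' -> no
  Position 4: 'bb' -> MATCH
  Position 5: 'be' -> no
  Position 6: 'ed' -> no
  Position 7: 'db' -> no
  Position 8: 'bc' -> no
  Position 9: 'ce' -> no
  Position 10: 'ea' -> no
Total matches: 2

2


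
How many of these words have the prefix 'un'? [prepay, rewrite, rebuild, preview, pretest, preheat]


Checking each word for prefix 'un':
  'prepay' -> no (count: 0)
  'rewrite' -> no (count: 0)
  'rebuild' -> no (count: 0)
  'preview' -> no (count: 0)
  'pretest' -> no (count: 0)
  'preheat' -> no (count: 0)
Total with prefix 'un': 0

0


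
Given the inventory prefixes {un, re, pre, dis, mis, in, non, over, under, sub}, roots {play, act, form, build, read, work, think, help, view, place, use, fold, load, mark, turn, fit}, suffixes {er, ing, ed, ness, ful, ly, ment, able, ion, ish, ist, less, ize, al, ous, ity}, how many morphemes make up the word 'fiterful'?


Segmenting 'fiterful' against the inventory:
  'fit' -> root (morpheme 1)
  'er' -> suffix (morpheme 2)
  'ful' -> suffix (morpheme 3)
Total morphemes: 3

3


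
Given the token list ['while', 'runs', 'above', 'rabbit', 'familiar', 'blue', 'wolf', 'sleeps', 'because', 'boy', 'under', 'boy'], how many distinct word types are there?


Listing all tokens and tracking unique types:
  Token 1: 'while' -> NEW (unique so far: 1)
  Token 2: 'runs' -> NEW (unique so far: 2)
  Token 3: 'above' -> NEW (unique so far: 3)
  Token 4: 'rabbit' -> NEW (unique so far: 4)
  Token 5: 'familiar' -> NEW (unique so far: 5)
  Token 6: 'blue' -> NEW (unique so far: 6)
  Token 7: 'wolf' -> NEW (unique so far: 7)
  Token 8: 'sleeps' -> NEW (unique so far: 8)
  Token 9: 'because' -> NEW (unique so far: 9)
  Token 10: 'boy' -> NEW (unique so far: 10)
  Token 11: 'under' -> NEW (unique so far: 11)
  Token 12: 'boy' -> duplicate (unique so far: 11)
Unique types: ('above', 'because', 'blue', 'boy', 'familiar', 'rabbit', 'runs', 'sleeps', 'under', 'while', 'wolf')
Vocabulary size: 11

11


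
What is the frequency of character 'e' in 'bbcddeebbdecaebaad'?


Scanning 'bbcddeebbdecaebaad' for 'e':
  Position 5: 'e' -> MATCH (count: 1)
  Position 6: 'e' -> MATCH (count: 2)
  Position 10: 'e' -> MATCH (count: 3)
  Position 13: 'e' -> MATCH (count: 4)
Total occurrences of 'e': 4

4


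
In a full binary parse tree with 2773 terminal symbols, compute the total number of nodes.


Leaf nodes (terminals): 2773
Internal nodes = n - 1 = 2773 - 1 = 2772
Total = leaves + internal = 2773 + 2772 = 5545

5545


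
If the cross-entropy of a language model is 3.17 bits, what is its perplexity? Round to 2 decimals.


Perplexity formula: PP = 2^H
H = 3.17
PP = 2^3.17
Decompose: 2^3.17 = 2^3 * 2^0.17
2^3 = 8, 2^0.17 ~ 1.1250585
PP ~ 8 * 1.1250585 = 9.0004680
Rounded to 2 decimals: 9.00

9.00


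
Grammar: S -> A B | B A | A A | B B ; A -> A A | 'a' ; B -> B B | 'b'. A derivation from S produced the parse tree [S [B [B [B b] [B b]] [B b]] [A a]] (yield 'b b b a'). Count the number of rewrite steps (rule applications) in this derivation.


Every bracketed nonterminal node [X ...] in the tree is produced by exactly one rule application.
Reading the tree off as a leftmost derivation:
  Step 1: S  =>  B A   (applied S -> B A)
  Step 2: B A  =>  B B A   (applied B -> B B)
  Step 3: B B A  =>  B B B A   (applied B -> B B)
  Step 4: B B B A  =>  b B B A   (applied B -> b)
  Step 5: b B B A  =>  b b B A   (applied B -> b)
  Step 6: b b B A  =>  b b b A   (applied B -> b)
  Step 7: b b b A  =>  b b b a   (applied A -> a)
Final yield: b b b a
Total rewrite steps: 7

7


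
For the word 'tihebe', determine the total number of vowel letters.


Scanning each character of 'tihebe':
  Position 1: 't' -> consonant (running count: 0)
  Position 2: 'i' -> vowel (running count: 1)
  Position 3: 'h' -> consonant (running count: 1)
  Position 4: 'e' -> vowel (running count: 2)
  Position 5: 'b' -> consonant (running count: 2)
  Position 6: 'e' -> vowel (running count: 3)
Total vowels: 3

3


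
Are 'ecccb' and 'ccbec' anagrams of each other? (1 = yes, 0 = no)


Sort characters of 'ecccb': 'bccce'
Sort characters of 'ccbec': 'bccce'
Sorted forms match -> they ARE anagrams
Result: 1

1


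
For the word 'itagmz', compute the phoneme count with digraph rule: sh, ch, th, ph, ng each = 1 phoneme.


Parsing 'itagmz' greedily, digraphs first:
  'i' -> vowel phoneme (phonemes so far: 1)
  't' -> consonant phoneme (phonemes so far: 2)
  'a' -> vowel phoneme (phonemes so far: 3)
  'g' -> consonant phoneme (phonemes so far: 4)
  'm' -> consonant phoneme (phonemes so far: 5)
  'z' -> consonant phoneme (phonemes so far: 6)
Total phonemes: 6

6


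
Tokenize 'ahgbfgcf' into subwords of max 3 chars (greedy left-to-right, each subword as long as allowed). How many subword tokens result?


'ahgbfgcf' has 8 characters.
Chunking with max size 3:
  Chunk 1: 'ahg' (positions 0-2)
  Chunk 2: 'bfg' (positions 3-5)
  Chunk 3: 'cf' (positions 6-7)
Total chunks: ceil(8 / 3) = 3

3


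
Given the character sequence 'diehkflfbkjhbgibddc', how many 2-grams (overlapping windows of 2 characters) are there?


String 'diehkflfbkjhbgibddc' has length L = 19.
Number of overlapping n-grams = L - n + 1
Substituting: 19 - 2 + 1 = 18

18


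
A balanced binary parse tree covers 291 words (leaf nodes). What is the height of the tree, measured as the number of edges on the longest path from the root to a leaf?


In a balanced binary tree with n leaves the deepest leaf is ceil(log2(n)) edges below the root.
log2(291) = 8.1849
ceil(8.1849) = 9
height (edges) = 9

9


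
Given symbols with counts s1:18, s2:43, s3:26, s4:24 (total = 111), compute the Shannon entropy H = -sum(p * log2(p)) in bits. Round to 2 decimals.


Computing entropy H = -sum(p_i * log2(p_i)):
  s1: p = 18/111 = 0.1622, -p*log2(p) = 0.4256
  s2: p = 43/111 = 0.3874, -p*log2(p) = 0.5300
  s3: p = 26/111 = 0.2342, -p*log2(p) = 0.4905
  s4: p = 24/111 = 0.2162, -p*log2(p) = 0.4777
H = sum of terms = 1.9238
Rounded to 2 decimals: 1.92

1.92


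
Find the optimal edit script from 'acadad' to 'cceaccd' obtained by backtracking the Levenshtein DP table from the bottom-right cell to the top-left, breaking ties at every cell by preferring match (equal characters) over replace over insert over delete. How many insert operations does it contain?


Edit distance = 4. Backtracking from cell (6, 7) with preference match > replace > insert > delete,
then listing the resulting alignment 'acadad' -> 'cceaccd' left to right:
  Step 1: replace a->c
  Step 2: keep 'c'
  Step 3: insert 'e' [insertion #1]
  Step 4: keep 'a'
  Step 5: replace d->c
  Step 6: replace a->c
  Step 7: keep 'd'
Total insertions: 1

1


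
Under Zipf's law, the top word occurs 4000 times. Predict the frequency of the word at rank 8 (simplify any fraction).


Zipf's law: freq(rank) = f1 / rank
f1 = 4000, rank = 8
freq = 4000 / 8
= 500

500


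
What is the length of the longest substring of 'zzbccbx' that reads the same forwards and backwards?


Scanning 'zzbccbx' for palindromic substrings.
Substring at positions 2-5: 'bccb'.
Check: reverse('bccb') = 'bccb' -> palindrome confirmed.
Neighbouring characters ('z' / 'x') break symmetry, so it cannot extend further.
No longer palindromic substring exists; longest length = 4

4


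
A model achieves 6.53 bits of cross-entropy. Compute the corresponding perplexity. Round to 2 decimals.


Perplexity formula: PP = 2^H
H = 6.53
PP = 2^6.53
Decompose: 2^6.53 = 2^6 * 2^0.53
2^6 = 64, 2^0.53 ~ 1.4439292
PP ~ 64 * 1.4439292 = 92.4114688
Rounded to 2 decimals: 92.41

92.41


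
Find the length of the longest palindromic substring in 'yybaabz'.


Scanning 'yybaabz' for palindromic substrings.
Substring at positions 2-5: 'baab'.
Check: reverse('baab') = 'baab' -> palindrome confirmed.
Neighbouring characters ('y' / 'z') break symmetry, so it cannot extend further.
No longer palindromic substring exists; longest length = 4

4


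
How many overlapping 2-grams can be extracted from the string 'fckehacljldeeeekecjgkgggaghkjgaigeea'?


String 'fckehacljldeeeekecjgkgggaghkjgaigeea' has length L = 36.
Number of overlapping n-grams = L - n + 1
Substituting: 36 - 2 + 1 = 35

35


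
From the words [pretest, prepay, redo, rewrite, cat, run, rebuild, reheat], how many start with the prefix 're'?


Checking each word for prefix 're':
  'pretest' -> no (count: 0)
  'prepay' -> no (count: 0)
  'redo' -> YES, starts with 're' (count: 1)
  'rewrite' -> YES, starts with 're' (count: 2)
  'cat' -> no (count: 2)
  'run' -> no (count: 2)
  'rebuild' -> YES, starts with 're' (count: 3)
  'reheat' -> YES, starts with 're' (count: 4)
Total with prefix 're': 4

4


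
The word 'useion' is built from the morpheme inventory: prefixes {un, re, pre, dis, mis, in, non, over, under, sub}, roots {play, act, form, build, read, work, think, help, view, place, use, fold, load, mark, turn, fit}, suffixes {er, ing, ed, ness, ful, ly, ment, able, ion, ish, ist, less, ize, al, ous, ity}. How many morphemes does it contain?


Segmenting 'useion' against the inventory:
  'use' -> root (morpheme 1)
  'ion' -> suffix (morpheme 2)
Total morphemes: 2

2


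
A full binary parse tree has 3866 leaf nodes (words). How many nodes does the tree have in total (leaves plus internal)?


Leaf nodes (terminals): 3866
Internal nodes = n - 1 = 3866 - 1 = 3865
Total = leaves + internal = 3866 + 3865 = 7731

7731


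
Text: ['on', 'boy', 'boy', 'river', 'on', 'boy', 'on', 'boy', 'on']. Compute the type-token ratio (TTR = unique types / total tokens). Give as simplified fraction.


Tokens: 9
Unique types: ('boy', 'on', 'river') = 3
TTR = 3/9
Simplify: divide both by 3 -> 1/3
TTR = 1/3

1/3


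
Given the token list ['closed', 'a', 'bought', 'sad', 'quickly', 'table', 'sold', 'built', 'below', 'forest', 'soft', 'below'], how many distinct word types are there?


Listing all tokens and tracking unique types:
  Token 1: 'closed' -> NEW (unique so far: 1)
  Token 2: 'a' -> NEW (unique so far: 2)
  Token 3: 'bought' -> NEW (unique so far: 3)
  Token 4: 'sad' -> NEW (unique so far: 4)
  Token 5: 'quickly' -> NEW (unique so far: 5)
  Token 6: 'table' -> NEW (unique so far: 6)
  Token 7: 'sold' -> NEW (unique so far: 7)
  Token 8: 'built' -> NEW (unique so far: 8)
  Token 9: 'below' -> NEW (unique so far: 9)
  Token 10: 'forest' -> NEW (unique so far: 10)
  Token 11: 'soft' -> NEW (unique so far: 11)
  Token 12: 'below' -> duplicate (unique so far: 11)
Unique types: ('a', 'below', 'bought', 'built', 'closed', 'forest', 'quickly', 'sad', 'soft', 'sold', 'table')
Vocabulary size: 11

11


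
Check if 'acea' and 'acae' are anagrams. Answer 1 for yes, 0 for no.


Sort characters of 'acea': 'aace'
Sort characters of 'acae': 'aace'
Sorted forms match -> they ARE anagrams
Result: 1

1


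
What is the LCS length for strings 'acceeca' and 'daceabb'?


DP table for LCS of 'acceeca' and 'daceabb':
       d  a  c  e  a  b  b
    0  0  0  0  0  0  0  0
  a 0  0  1  1  1  1  1  1
  c 0  0  1  2  2  2  2  2
  c 0  0  1  2  2  2  2  2
  e 0  0  1  2  3  3  3  3
  e 0  0  1  2  3  3  3  3
  c 0  0  1  2  3  3  3  3
  a 0  0  1  2  3  4  4  4
LCS: 'acea'
LCS length = 4

4


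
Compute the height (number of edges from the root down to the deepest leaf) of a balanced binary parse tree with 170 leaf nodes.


In a balanced binary tree with n leaves the deepest leaf is ceil(log2(n)) edges below the root.
log2(170) = 7.4094
ceil(7.4094) = 8
height (edges) = 8

8


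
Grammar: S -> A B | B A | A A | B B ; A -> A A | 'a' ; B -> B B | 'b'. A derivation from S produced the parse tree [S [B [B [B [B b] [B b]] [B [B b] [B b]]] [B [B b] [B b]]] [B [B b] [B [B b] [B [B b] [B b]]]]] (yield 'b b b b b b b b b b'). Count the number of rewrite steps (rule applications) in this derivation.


Every bracketed nonterminal node [X ...] in the tree is produced by exactly one rule application.
Reading the tree off as a leftmost derivation:
  Step 1: S  =>  B B   (applied S -> B B)
  Step 2: B B  =>  B B B   (applied B -> B B)
  Step 3: B B B  =>  B B B B   (applied B -> B B)
  Step 4: B B B B  =>  B B B B B   (applied B -> B B)
  Step 5: B B B B B  =>  b B B B B   (applied B -> b)
  Step 6: b B B B B  =>  b b B B B   (applied B -> b)
  Step 7: b b B B B  =>  b b B B B B   (applied B -> B B)
  Step 8: b b B B B B  =>  b b b B B B   (applied B -> b)
  Step 9: b b b B B B  =>  b b b b B B   (applied B -> b)
  Step 10: b b b b B B  =>  b b b b B B B   (applied B -> B B)
  Step 11: b b b b B B B  =>  b b b b b B B   (applied B -> b)
  Step 12: b b b b b B B  =>  b b b b b b B   (applied B -> b)
  Step 13: b b b b b b B  =>  b b b b b b B B   (applied B -> B B)
  Step 14: b b b b b b B B  =>  b b b b b b b B   (applied B -> b)
  Step 15: b b b b b b b B  =>  b b b b b b b B B   (applied B -> B B)
  Step 16: b b b b b b b B B  =>  b b b b b b b b B   (applied B -> b)
  Step 17: b b b b b b b b B  =>  b b b b b b b b B B   (applied B -> B B)
  Step 18: b b b b b b b b B B  =>  b b b b b b b b b B   (applied B -> b)
  Step 19: b b b b b b b b b B  =>  b b b b b b b b b b   (applied B -> b)
Final yield: b b b b b b b b b b
Total rewrite steps: 19

19


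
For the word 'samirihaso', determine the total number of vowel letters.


Scanning each character of 'samirihaso':
  Position 1: 's' -> consonant (running count: 0)
  Position 2: 'a' -> vowel (running count: 1)
  Position 3: 'm' -> consonant (running count: 1)
  Position 4: 'i' -> vowel (running count: 2)
  Position 5: 'r' -> consonant (running count: 2)
  Position 6: 'i' -> vowel (running count: 3)
  Position 7: 'h' -> consonant (running count: 3)
  Position 8: 'a' -> vowel (running count: 4)
  Position 9: 's' -> consonant (running count: 4)
  Position 10: 'o' -> vowel (running count: 5)
Total vowels: 5

5


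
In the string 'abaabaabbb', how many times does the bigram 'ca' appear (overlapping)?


Scanning 'abaabaabbb' for bigram 'ca':
  Position 0: 'ab' -> no
  Position 1: 'ba' -> no
  Position 2: 'aa' -> no
  Position 3: 'ab' -> no
  Position 4: 'ba' -> no
  Position 5: 'aa' -> no
  Position 6: 'ab' -> no
  Position 7: 'bb' -> no
  Position 8: 'bb' -> no
Total matches: 0

0


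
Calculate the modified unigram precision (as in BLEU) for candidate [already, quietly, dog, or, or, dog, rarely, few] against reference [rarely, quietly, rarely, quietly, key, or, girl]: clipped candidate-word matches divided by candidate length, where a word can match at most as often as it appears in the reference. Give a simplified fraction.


Reference word counts: {'girl': 1, 'key': 1, 'or': 1, 'quietly': 2, 'rarely': 2}
Checking each candidate word (with clipping):
  'already' -> not in reference -> no match (matches: 0)
  'quietly' -> in reference (ref count 2, used 1/2) -> match (matches: 1)
  'dog' -> not in reference -> no match (matches: 1)
  'or' -> in reference (ref count 1, used 1/1) -> match (matches: 2)
  'or' -> ref count 1 already used up (1/1) -> clipped, no match (matches: 2)
  'dog' -> not in reference -> no match (matches: 2)
  'rarely' -> in reference (ref count 2, used 1/2) -> match (matches: 3)
  'few' -> not in reference -> no match (matches: 3)
Clipped matches: 3, Candidate length: 8
Precision = 3/8

3/8


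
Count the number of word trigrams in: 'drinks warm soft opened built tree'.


Word trigrams from [6] words:
  Trigram 1: (drinks warm soft)
  Trigram 2: (warm soft opened)
  Trigram 3: (soft opened built)
  Trigram 4: (opened built tree)
Total word trigrams: 6 - 2 = 4

4


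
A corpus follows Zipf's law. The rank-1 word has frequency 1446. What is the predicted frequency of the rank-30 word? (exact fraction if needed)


Zipf's law: freq(rank) = f1 / rank
f1 = 1446, rank = 30
freq = 1446 / 30
GCD(1446, 30) = 6
Simplified: 241/5

241/5


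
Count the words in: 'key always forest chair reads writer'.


Counting words by splitting on spaces:
  Word 1: 'key'
  Word 2: 'always'
  Word 3: 'forest'
  Word 4: 'chair'
  Word 5: 'reads'
  Word 6: 'writer'
Total words: 6

6


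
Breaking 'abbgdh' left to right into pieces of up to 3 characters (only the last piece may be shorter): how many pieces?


'abbgdh' has 6 characters.
Chunking with max size 3:
  Chunk 1: 'abb' (positions 0-2)
  Chunk 2: 'gdh' (positions 3-5)
Total chunks: ceil(6 / 3) = 2

2


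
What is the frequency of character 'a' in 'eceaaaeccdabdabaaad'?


Scanning 'eceaaaeccdabdabaaad' for 'a':
  Position 3: 'a' -> MATCH (count: 1)
  Position 4: 'a' -> MATCH (count: 2)
  Position 5: 'a' -> MATCH (count: 3)
  Position 10: 'a' -> MATCH (count: 4)
  Position 13: 'a' -> MATCH (count: 5)
  Position 15: 'a' -> MATCH (count: 6)
  Position 16: 'a' -> MATCH (count: 7)
  Position 17: 'a' -> MATCH (count: 8)
Total occurrences of 'a': 8

8


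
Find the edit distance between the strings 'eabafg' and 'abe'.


Building DP table for s1='eabafg' (len 6) and s2='abe' (len 3):
       a  b  e
    0  1  2  3
  e 1  1  2  2
  a 2  1  2  3
  b 3  2  1  2
  a 4  3  2  2
  f 5  4  3  3
  g 6  5  4  4
Edit distance = dp[6][3] = 4

4


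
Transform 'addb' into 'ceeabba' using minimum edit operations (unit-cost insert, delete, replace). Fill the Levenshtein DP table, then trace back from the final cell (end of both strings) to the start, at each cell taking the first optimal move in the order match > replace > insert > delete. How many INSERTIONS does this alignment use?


Edit distance = 6. Backtracking from cell (4, 7) with preference match > replace > insert > delete,
then listing the resulting alignment 'addb' -> 'ceeabba' left to right:
  Step 1: insert 'c' [insertion #1]
  Step 2: insert 'e' [insertion #2]
  Step 3: insert 'e' [insertion #3]
  Step 4: keep 'a'
  Step 5: replace d->b
  Step 6: replace d->b
  Step 7: replace b->a
Total insertions: 3

3


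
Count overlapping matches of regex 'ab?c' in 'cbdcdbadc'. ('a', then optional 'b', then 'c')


Pattern: ab?c means 'a', then optional 'b', then 'c'.
Scanning 'cbdcdbadc' position-by-position:
  Pos 0: window 'cbd' -> no
  Pos 1: window 'bdc' -> no
  Pos 2: window 'dcd' -> no
  Pos 3: window 'cdb' -> no
  Pos 4: window 'dba' -> no
  Pos 5: window 'bad' -> no
  Pos 6: window 'adc' -> no
  Pos 7: window 'dc' -> no
  Pos 8: window 'c' -> no
Total matches: 0

0


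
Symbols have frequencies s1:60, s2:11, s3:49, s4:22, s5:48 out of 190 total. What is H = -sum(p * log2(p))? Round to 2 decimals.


Computing entropy H = -sum(p_i * log2(p_i)):
  s1: p = 60/190 = 0.3158, -p*log2(p) = 0.5251
  s2: p = 11/190 = 0.0579, -p*log2(p) = 0.2380
  s3: p = 49/190 = 0.2579, -p*log2(p) = 0.5042
  s4: p = 22/190 = 0.1158, -p*log2(p) = 0.3602
  s5: p = 48/190 = 0.2526, -p*log2(p) = 0.5014
H = sum of terms = 2.1289
Rounded to 2 decimals: 2.13

2.13


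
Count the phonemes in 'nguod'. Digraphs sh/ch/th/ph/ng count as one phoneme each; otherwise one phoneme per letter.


Parsing 'nguod' greedily, digraphs first:
  'ng' -> digraph (1 consonant phoneme) (phonemes so far: 1)
  'u' -> vowel phoneme (phonemes so far: 2)
  'o' -> vowel phoneme (phonemes so far: 3)
  'd' -> consonant phoneme (phonemes so far: 4)
Total phonemes: 4

4


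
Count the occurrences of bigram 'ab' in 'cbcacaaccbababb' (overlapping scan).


Scanning 'cbcacaaccbababb' for bigram 'ab':
  Position 0: 'cb' -> no
  Position 1: 'bc' -> no
  Position 2: 'ca' -> no
  Position 3: 'ac' -> no
  Position 4: 'ca' -> no
  Position 5: 'aa' -> no
  Position 6: 'ac' -> no
  Position 7: 'cc' -> no
  Position 8: 'cb' -> no
  Position 9: 'ba' -> no
  Position 10: 'ab' -> MATCH
  Position 11: 'ba' -> no
  Position 12: 'ab' -> MATCH
  Position 13: 'bb' -> no
Total matches: 2

2


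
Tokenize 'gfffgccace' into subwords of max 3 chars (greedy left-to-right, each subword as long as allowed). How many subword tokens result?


'gfffgccace' has 10 characters.
Chunking with max size 3:
  Chunk 1: 'gff' (positions 0-2)
  Chunk 2: 'fgc' (positions 3-5)
  Chunk 3: 'cac' (positions 6-8)
  Chunk 4: 'e' (positions 9-9)
Total chunks: ceil(10 / 3) = 4

4


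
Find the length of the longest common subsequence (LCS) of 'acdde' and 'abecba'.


DP table for LCS of 'acdde' and 'abecba':
       a  b  e  c  b  a
    0  0  0  0  0  0  0
  a 0  1  1  1  1  1  1
  c 0  1  1  1  2  2  2
  d 0  1  1  1  2  2  2
  d 0  1  1  1  2  2  2
  e 0  1  1  2  2  2  2
LCS: 'ac'
LCS length = 2

2


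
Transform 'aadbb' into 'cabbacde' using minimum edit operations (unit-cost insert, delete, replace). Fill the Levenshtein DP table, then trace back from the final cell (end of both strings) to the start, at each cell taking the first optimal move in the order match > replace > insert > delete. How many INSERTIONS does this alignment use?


Edit distance = 6. Backtracking from cell (5, 8) with preference match > replace > insert > delete,
then listing the resulting alignment 'aadbb' -> 'cabbacde' left to right:
  Step 1: insert 'c' [insertion #1]
  Step 2: keep 'a'
  Step 3: insert 'b' [insertion #2]
  Step 4: insert 'b' [insertion #3]
  Step 5: keep 'a'
  Step 6: replace d->c
  Step 7: replace b->d
  Step 8: replace b->e
Total insertions: 3

3


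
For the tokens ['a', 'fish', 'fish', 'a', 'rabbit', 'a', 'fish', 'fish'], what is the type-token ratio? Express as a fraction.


Tokens: 8
Unique types: ('a', 'fish', 'rabbit') = 3
TTR = 3/8
Already in lowest terms.

3/8


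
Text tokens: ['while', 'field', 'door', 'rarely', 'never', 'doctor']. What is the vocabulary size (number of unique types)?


Listing all tokens and tracking unique types:
  Token 1: 'while' -> NEW (unique so far: 1)
  Token 2: 'field' -> NEW (unique so far: 2)
  Token 3: 'door' -> NEW (unique so far: 3)
  Token 4: 'rarely' -> NEW (unique so far: 4)
  Token 5: 'never' -> NEW (unique so far: 5)
  Token 6: 'doctor' -> NEW (unique so far: 6)
Unique types: ('doctor', 'door', 'field', 'never', 'rarely', 'while')
Vocabulary size: 6

6


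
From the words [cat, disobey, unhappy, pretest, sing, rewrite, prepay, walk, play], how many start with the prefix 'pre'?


Checking each word for prefix 'pre':
  'cat' -> no (count: 0)
  'disobey' -> no (count: 0)
  'unhappy' -> no (count: 0)
  'pretest' -> YES, starts with 'pre' (count: 1)
  'sing' -> no (count: 1)
  'rewrite' -> no (count: 1)
  'prepay' -> YES, starts with 'pre' (count: 2)
  'walk' -> no (count: 2)
  'play' -> no (count: 2)
Total with prefix 'pre': 2

2


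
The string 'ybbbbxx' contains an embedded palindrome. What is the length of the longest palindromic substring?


Scanning 'ybbbbxx' for palindromic substrings.
Substring at positions 1-4: 'bbbb'.
Check: reverse('bbbb') = 'bbbb' -> palindrome confirmed.
Neighbouring characters ('y' / 'x') break symmetry, so it cannot extend further.
No longer palindromic substring exists; longest length = 4

4


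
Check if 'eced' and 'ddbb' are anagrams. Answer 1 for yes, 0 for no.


Sort characters of 'eced': 'cdee'
Sort characters of 'ddbb': 'bbdd'
Sorted forms differ -> they are NOT anagrams
Result: 0

0


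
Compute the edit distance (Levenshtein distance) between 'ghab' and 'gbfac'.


Building DP table for s1='ghab' (len 4) and s2='gbfac' (len 5):
       g  b  f  a  c
    0  1  2  3  4  5
  g 1  0  1  2  3  4
  h 2  1  1  2  3  4
  a 3  2  2  2  2  3
  b 4  3  2  3  3  3
Edit distance = dp[4][5] = 3

3


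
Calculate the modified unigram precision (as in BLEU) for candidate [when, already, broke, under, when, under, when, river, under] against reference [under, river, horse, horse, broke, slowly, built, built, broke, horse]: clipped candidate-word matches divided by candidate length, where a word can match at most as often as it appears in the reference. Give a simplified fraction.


Reference word counts: {'broke': 2, 'built': 2, 'horse': 3, 'river': 1, 'slowly': 1, 'under': 1}
Checking each candidate word (with clipping):
  'when' -> not in reference -> no match (matches: 0)
  'already' -> not in reference -> no match (matches: 0)
  'broke' -> in reference (ref count 2, used 1/2) -> match (matches: 1)
  'under' -> in reference (ref count 1, used 1/1) -> match (matches: 2)
  'when' -> not in reference -> no match (matches: 2)
  'under' -> ref count 1 already used up (1/1) -> clipped, no match (matches: 2)
  'when' -> not in reference -> no match (matches: 2)
  'river' -> in reference (ref count 1, used 1/1) -> match (matches: 3)
  'under' -> ref count 1 already used up (1/1) -> clipped, no match (matches: 3)
Clipped matches: 3, Candidate length: 9
Precision = 3/9 = 1/3

1/3


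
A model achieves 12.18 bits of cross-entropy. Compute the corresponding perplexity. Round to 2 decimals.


Perplexity formula: PP = 2^H
H = 12.18
PP = 2^12.18
Decompose: 2^12.18 = 2^12 * 2^0.18
2^12 = 4096, 2^0.18 ~ 1.1328839
PP ~ 4096 * 1.1328839 = 4640.2924544
Rounded to 2 decimals: 4640.29

4640.29


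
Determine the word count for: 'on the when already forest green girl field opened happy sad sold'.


Counting words by splitting on spaces:
  Word 1: 'on'
  Word 2: 'the'
  Word 3: 'when'
  Word 4: 'already'
  Word 5: 'forest'
  Word 6: 'green'
  Word 7: 'girl'
  Word 8: 'field'
  Word 9: 'opened'
  Word 10: 'happy'
  Word 11: 'sad'
  Word 12: 'sold'
Total words: 12

12


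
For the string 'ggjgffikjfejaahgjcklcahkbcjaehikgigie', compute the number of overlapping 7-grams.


String 'ggjgffikjfejaahgjcklcahkbcjaehikgigie' has length L = 37.
Number of overlapping n-grams = L - n + 1
Substituting: 37 - 7 + 1 = 31

31


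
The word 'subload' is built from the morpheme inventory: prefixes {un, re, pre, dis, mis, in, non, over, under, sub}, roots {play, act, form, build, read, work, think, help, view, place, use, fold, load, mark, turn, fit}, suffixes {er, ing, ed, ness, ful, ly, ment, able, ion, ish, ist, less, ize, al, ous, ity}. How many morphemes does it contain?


Segmenting 'subload' against the inventory:
  'sub' -> prefix (morpheme 1)
  'load' -> root (morpheme 2)
Total morphemes: 2

2


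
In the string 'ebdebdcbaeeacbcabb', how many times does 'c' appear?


Scanning 'ebdebdcbaeeacbcabb' for 'c':
  Position 6: 'c' -> MATCH (count: 1)
  Position 12: 'c' -> MATCH (count: 2)
  Position 14: 'c' -> MATCH (count: 3)
Total occurrences of 'c': 3

3


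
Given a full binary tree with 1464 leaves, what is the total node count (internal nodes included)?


Leaf nodes (terminals): 1464
Internal nodes = n - 1 = 1464 - 1 = 1463
Total = leaves + internal = 1464 + 1463 = 2927

2927


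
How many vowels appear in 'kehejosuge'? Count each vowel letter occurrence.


Scanning each character of 'kehejosuge':
  Position 1: 'k' -> consonant (running count: 0)
  Position 2: 'e' -> vowel (running count: 1)
  Position 3: 'h' -> consonant (running count: 1)
  Position 4: 'e' -> vowel (running count: 2)
  Position 5: 'j' -> consonant (running count: 2)
  Position 6: 'o' -> vowel (running count: 3)
  Position 7: 's' -> consonant (running count: 3)
  Position 8: 'u' -> vowel (running count: 4)
  Position 9: 'g' -> consonant (running count: 4)
  Position 10: 'e' -> vowel (running count: 5)
Total vowels: 5

5


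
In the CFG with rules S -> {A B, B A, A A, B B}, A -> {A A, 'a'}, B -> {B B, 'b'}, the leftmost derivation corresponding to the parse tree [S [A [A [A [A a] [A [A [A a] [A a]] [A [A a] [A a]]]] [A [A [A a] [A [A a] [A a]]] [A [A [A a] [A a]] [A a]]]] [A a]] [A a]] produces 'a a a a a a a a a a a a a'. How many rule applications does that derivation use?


Every bracketed nonterminal node [X ...] in the tree is produced by exactly one rule application.
Reading the tree off as a leftmost derivation:
  Step 1: S  =>  A A   (applied S -> A A)
  Step 2: A A  =>  A A A   (applied A -> A A)
  Step 3: A A A  =>  A A A A   (applied A -> A A)
  Step 4: A A A A  =>  A A A A A   (applied A -> A A)
  Step 5: A A A A A  =>  a A A A A   (applied A -> a)
  Step 6: a A A A A  =>  a A A A A A   (applied A -> A A)
  Step 7: a A A A A A  =>  a A A A A A A   (applied A -> A A)
  Step 8: a A A A A A A  =>  a a A A A A A   (applied A -> a)
  Step 9: a a A A A A A  =>  a a a A A A A   (applied A -> a)
  Step 10: a a a A A A A  =>  a a a A A A A A   (applied A -> A A)
  Step 11: a a a A A A A A  =>  a a a a A A A A   (applied A -> a)
  Step 12: a a a a A A A A  =>  a a a a a A A A   (applied A -> a)
  Step 13: a a a a a A A A  =>  a a a a a A A A A   (applied A -> A A)
  Step 14: a a a a a A A A A  =>  a a a a a A A A A A   (applied A -> A A)
  Step 15: a a a a a A A A A A  =>  a a a a a a A A A A   (applied A -> a)
  Step 16: a a a a a a A A A A  =>  a a a a a a A A A A A   (applied A -> A A)
  Step 17: a a a a a a A A A A A  =>  a a a a a a a A A A A   (applied A -> a)
  Step 18: a a a a a a a A A A A  =>  a a a a a a a a A A A   (applied A -> a)
  Step 19: a a a a a a a a A A A  =>  a a a a a a a a A A A A   (applied A -> A A)
  Step 20: a a a a a a a a A A A A  =>  a a a a a a a a A A A A A   (applied A -> A A)
  Step 21: a a a a a a a a A A A A A  =>  a a a a a a a a a A A A A   (applied A -> a)
  Step 22: a a a a a a a a a A A A A  =>  a a a a a a a a a a A A A   (applied A -> a)
  Step 23: a a a a a a a a a a A A A  =>  a a a a a a a a a a a A A   (applied A -> a)
  Step 24: a a a a a a a a a a a A A  =>  a a a a a a a a a a a a A   (applied A -> a)
  Step 25: a a a a a a a a a a a a A  =>  a a a a a a a a a a a a a   (applied A -> a)
Final yield: a a a a a a a a a a a a a
Total rewrite steps: 25

25


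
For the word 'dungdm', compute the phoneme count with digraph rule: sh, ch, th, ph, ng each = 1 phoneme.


Parsing 'dungdm' greedily, digraphs first:
  'd' -> consonant phoneme (phonemes so far: 1)
  'u' -> vowel phoneme (phonemes so far: 2)
  'ng' -> digraph (1 consonant phoneme) (phonemes so far: 3)
  'd' -> consonant phoneme (phonemes so far: 4)
  'm' -> consonant phoneme (phonemes so far: 5)
Total phonemes: 5

5


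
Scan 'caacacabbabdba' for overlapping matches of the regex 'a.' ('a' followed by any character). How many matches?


Pattern: a. means 'a' followed by any character.
Scanning 'caacacabbabdba' position-by-position:
  Pos 0: window 'ca' -> no
  Pos 1: window 'aa' -> MATCH
  Pos 2: window 'ac' -> MATCH
  Pos 3: window 'ca' -> no
  Pos 4: window 'ac' -> MATCH
  Pos 5: window 'ca' -> no
  Pos 6: window 'ab' -> MATCH
  Pos 7: window 'bb' -> no
  Pos 8: window 'ba' -> no
  Pos 9: window 'ab' -> MATCH
  Pos 10: window 'bd' -> no
  Pos 11: window 'db' -> no
  Pos 12: window 'ba' -> no
  Pos 13: window 'a' -> no
Total matches: 5

5


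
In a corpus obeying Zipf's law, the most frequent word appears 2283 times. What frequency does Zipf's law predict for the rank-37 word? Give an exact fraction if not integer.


Zipf's law: freq(rank) = f1 / rank
f1 = 2283, rank = 37
freq = 2283 / 37
GCD(2283, 37) = 1
Simplified: 2283/37

2283/37


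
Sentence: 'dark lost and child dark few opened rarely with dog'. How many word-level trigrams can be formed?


Word trigrams from [10] words:
  Trigram 1: (dark lost and)
  Trigram 2: (lost and child)
  Trigram 3: (and child dark)
  Trigram 4: (child dark few)
  Trigram 5: (dark few opened)
  Trigram 6: (few opened rarely)
  Trigram 7: (opened rarely with)
  Trigram 8: (rarely with dog)
Total word trigrams: 10 - 2 = 8

8


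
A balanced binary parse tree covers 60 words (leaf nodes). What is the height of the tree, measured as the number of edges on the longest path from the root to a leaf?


In a balanced binary tree with n leaves the deepest leaf is ceil(log2(n)) edges below the root.
log2(60) = 5.9069
ceil(5.9069) = 6
height (edges) = 6

6


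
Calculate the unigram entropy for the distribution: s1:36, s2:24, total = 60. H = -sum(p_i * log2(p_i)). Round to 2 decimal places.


Computing entropy H = -sum(p_i * log2(p_i)):
  s1: p = 36/60 = 0.6000, -p*log2(p) = 0.4422
  s2: p = 24/60 = 0.4000, -p*log2(p) = 0.5288
H = sum of terms = 0.9710
Rounded to 2 decimals: 0.97

0.97


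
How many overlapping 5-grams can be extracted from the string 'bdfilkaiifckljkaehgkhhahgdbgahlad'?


String 'bdfilkaiifckljkaehgkhhahgdbgahlad' has length L = 33.
Number of overlapping n-grams = L - n + 1
Substituting: 33 - 5 + 1 = 29

29


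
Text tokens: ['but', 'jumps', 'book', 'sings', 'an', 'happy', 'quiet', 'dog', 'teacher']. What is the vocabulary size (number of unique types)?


Listing all tokens and tracking unique types:
  Token 1: 'but' -> NEW (unique so far: 1)
  Token 2: 'jumps' -> NEW (unique so far: 2)
  Token 3: 'book' -> NEW (unique so far: 3)
  Token 4: 'sings' -> NEW (unique so far: 4)
  Token 5: 'an' -> NEW (unique so far: 5)
  Token 6: 'happy' -> NEW (unique so far: 6)
  Token 7: 'quiet' -> NEW (unique so far: 7)
  Token 8: 'dog' -> NEW (unique so far: 8)
  Token 9: 'teacher' -> NEW (unique so far: 9)
Unique types: ('an', 'book', 'but', 'dog', 'happy', 'jumps', 'quiet', 'sings', 'teacher')
Vocabulary size: 9

9


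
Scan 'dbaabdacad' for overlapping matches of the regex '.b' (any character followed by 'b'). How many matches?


Pattern: .b means any character followed by 'b'.
Scanning 'dbaabdacad' position-by-position:
  Pos 0: window 'db' -> MATCH
  Pos 1: window 'ba' -> no
  Pos 2: window 'aa' -> no
  Pos 3: window 'ab' -> MATCH
  Pos 4: window 'bd' -> no
  Pos 5: window 'da' -> no
  Pos 6: window 'ac' -> no
  Pos 7: window 'ca' -> no
  Pos 8: window 'ad' -> no
  Pos 9: window 'd' -> no
Total matches: 2

2


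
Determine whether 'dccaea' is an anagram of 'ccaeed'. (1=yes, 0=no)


Sort characters of 'dccaea': 'aaccde'
Sort characters of 'ccaeed': 'accdee'
Sorted forms differ -> they are NOT anagrams
Result: 0

0


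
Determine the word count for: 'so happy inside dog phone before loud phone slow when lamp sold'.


Counting words by splitting on spaces:
  Word 1: 'so'
  Word 2: 'happy'
  Word 3: 'inside'
  Word 4: 'dog'
  Word 5: 'phone'
  Word 6: 'before'
  Word 7: 'loud'
  Word 8: 'phone'
  Word 9: 'slow'
  Word 10: 'when'
  Word 11: 'lamp'
  Word 12: 'sold'
Total words: 12

12


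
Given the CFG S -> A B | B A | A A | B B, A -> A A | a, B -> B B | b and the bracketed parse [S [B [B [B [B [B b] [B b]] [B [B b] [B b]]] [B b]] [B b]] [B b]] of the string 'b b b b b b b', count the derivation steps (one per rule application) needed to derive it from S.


Every bracketed nonterminal node [X ...] in the tree is produced by exactly one rule application.
Reading the tree off as a leftmost derivation:
  Step 1: S  =>  B B   (applied S -> B B)
  Step 2: B B  =>  B B B   (applied B -> B B)
  Step 3: B B B  =>  B B B B   (applied B -> B B)
  Step 4: B B B B  =>  B B B B B   (applied B -> B B)
  Step 5: B B B B B  =>  B B B B B B   (applied B -> B B)
  Step 6: B B B B B B  =>  b B B B B B   (applied B -> b)
  Step 7: b B B B B B  =>  b b B B B B   (applied B -> b)
  Step 8: b b B B B B  =>  b b B B B B B   (applied B -> B B)
  Step 9: b b B B B B B  =>  b b b B B B B   (applied B -> b)
  Step 10: b b b B B B B  =>  b b b b B B B   (applied B -> b)
  Step 11: b b b b B B B  =>  b b b b b B B   (applied B -> b)
  Step 12: b b b b b B B  =>  b b b b b b B   (applied B -> b)
  Step 13: b b b b b b B  =>  b b b b b b b   (applied B -> b)
Final yield: b b b b b b b
Total rewrite steps: 13

13


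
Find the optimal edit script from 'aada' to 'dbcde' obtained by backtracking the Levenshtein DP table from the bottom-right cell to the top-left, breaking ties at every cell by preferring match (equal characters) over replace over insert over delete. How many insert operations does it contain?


Edit distance = 4. Backtracking from cell (4, 5) with preference match > replace > insert > delete,
then listing the resulting alignment 'aada' -> 'dbcde' left to right:
  Step 1: insert 'd' [insertion #1]
  Step 2: replace a->b
  Step 3: replace a->c
  Step 4: keep 'd'
  Step 5: replace a->e
Total insertions: 1

1
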